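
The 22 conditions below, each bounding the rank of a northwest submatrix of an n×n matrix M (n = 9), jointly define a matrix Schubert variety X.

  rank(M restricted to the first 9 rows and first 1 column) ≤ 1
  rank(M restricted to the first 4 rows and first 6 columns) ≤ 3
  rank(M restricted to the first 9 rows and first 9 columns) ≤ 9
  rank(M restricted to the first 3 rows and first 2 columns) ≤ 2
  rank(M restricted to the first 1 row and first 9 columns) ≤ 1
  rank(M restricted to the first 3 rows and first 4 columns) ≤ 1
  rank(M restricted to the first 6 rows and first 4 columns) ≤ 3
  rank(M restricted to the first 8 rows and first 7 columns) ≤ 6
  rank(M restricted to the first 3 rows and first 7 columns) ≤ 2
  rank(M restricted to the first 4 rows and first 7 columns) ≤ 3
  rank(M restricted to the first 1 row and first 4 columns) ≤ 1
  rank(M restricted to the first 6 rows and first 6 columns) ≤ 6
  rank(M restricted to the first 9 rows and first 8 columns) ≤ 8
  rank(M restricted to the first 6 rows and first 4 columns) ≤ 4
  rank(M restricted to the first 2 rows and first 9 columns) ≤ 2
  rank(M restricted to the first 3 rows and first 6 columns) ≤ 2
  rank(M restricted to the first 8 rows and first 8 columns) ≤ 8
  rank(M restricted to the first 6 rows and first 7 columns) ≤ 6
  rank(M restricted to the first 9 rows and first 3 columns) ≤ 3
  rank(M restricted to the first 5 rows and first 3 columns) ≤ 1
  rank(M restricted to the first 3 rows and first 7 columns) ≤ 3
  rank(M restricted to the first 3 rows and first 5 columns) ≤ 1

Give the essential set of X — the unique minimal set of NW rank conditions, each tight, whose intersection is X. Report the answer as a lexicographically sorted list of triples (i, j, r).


Recovering R(i,j) via the rank-extension bound from the 22 conditions:

  i=1: 1 | 1 | 1 | 1 | 1 | 1 | 1 | 1 | 1
  i=2: 1 | 1 | 1 | 1 | 1 | 2 | 2 | 2 | 2
  i=3: 1 | 1 | 1 | 1 | 1 | 2 | 2 | 3 | 3
  i=4: 1 | 1 | 1 | 2 | 2 | 3 | 3 | 4 | 4
  i=5: 1 | 1 | 1 | 2 | 3 | 4 | 4 | 5 | 5
  i=6: 1 | 2 | 2 | 3 | 4 | 5 | 5 | 6 | 6
  i=7: 1 | 2 | 3 | 4 | 5 | 6 | 6 | 7 | 7
  i=8: 1 | 2 | 3 | 4 | 5 | 6 | 6 | 7 | 8
  i=9: 1 | 2 | 3 | 4 | 5 | 6 | 7 | 8 | 9

hence w(1..9) = (1, 6, 8, 4, 5, 2, 3, 9, 7).

D(w) has 14 cells with 4 SE-corners; essential set:

[(3, 5, 1), (3, 7, 2), (5, 3, 1), (8, 7, 6)]


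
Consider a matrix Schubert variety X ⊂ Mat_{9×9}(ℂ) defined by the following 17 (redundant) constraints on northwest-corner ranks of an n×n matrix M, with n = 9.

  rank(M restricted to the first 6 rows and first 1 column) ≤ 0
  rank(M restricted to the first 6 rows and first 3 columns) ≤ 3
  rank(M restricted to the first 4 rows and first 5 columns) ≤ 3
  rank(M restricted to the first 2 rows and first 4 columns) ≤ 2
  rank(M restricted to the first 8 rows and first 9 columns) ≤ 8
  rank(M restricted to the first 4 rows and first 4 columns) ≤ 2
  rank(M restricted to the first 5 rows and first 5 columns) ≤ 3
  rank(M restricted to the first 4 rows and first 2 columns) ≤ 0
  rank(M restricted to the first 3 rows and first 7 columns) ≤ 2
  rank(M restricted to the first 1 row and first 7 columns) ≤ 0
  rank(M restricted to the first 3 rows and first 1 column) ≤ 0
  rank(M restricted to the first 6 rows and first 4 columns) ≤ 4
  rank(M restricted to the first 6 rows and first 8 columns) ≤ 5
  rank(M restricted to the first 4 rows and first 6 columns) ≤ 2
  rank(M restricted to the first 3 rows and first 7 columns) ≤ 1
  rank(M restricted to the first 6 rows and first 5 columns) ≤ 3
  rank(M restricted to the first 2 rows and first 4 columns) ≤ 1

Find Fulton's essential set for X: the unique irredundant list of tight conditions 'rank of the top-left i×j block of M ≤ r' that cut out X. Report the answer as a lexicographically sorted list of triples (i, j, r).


Rank table r_w(9×9) implied by the 17 constraints:

  0 0 0 0 0 0 0 1 1
  0 0 1 1 1 1 1 2 2
  0 0 1 1 1 1 1 2 3
  0 0 1 2 2 2 2 3 4
  0 1 2 3 3 3 3 4 5
  0 1 2 3 3 4 4 5 6
  1 2 3 4 4 5 5 6 7
  1 2 3 4 5 6 6 7 8
  1 2 3 4 5 6 7 8 9

the unique w with this rank table is (8, 3, 9, 4, 2, 6, 1, 5, 7).

D(w) has 20 cells with 5 SE-corners; essential set:

[(1, 7, 0), (3, 7, 1), (4, 2, 0), (6, 1, 0), (6, 5, 3)]


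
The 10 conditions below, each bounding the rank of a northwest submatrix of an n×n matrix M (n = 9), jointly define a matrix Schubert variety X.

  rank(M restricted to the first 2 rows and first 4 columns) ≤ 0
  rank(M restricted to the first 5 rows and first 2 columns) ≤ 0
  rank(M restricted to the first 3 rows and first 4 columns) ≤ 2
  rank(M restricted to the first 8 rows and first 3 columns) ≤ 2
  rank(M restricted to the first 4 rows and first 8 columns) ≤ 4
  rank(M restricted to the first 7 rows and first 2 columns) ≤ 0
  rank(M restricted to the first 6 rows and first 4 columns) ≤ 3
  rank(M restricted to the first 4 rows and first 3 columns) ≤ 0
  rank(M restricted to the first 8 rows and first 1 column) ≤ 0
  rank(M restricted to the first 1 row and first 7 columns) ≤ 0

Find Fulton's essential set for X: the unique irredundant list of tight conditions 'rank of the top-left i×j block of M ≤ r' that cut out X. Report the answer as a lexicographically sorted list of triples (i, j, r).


Reconstructing r_w from the 10 given conditions:

  R[1]: 0 0 0 0 0 0 0 1 1
  R[2]: 0 0 0 0 1 1 1 2 2
  R[3]: 0 0 0 1 2 2 2 3 3
  R[4]: 0 0 0 1 2 3 3 4 4
  R[5]: 0 0 1 2 3 4 4 5 5
  R[6]: 0 0 1 2 3 4 5 6 6
  R[7]: 0 0 1 2 3 4 5 6 7
  R[8]: 0 1 2 3 4 5 6 7 8
  R[9]: 1 2 3 4 5 6 7 8 9

so w = (8, 5, 4, 6, 3, 7, 9, 2, 1).

ℓ(w)=24; the 5 essential cells (i,j,r):

[(1, 7, 0), (2, 4, 0), (4, 3, 0), (7, 2, 0), (8, 1, 0)]


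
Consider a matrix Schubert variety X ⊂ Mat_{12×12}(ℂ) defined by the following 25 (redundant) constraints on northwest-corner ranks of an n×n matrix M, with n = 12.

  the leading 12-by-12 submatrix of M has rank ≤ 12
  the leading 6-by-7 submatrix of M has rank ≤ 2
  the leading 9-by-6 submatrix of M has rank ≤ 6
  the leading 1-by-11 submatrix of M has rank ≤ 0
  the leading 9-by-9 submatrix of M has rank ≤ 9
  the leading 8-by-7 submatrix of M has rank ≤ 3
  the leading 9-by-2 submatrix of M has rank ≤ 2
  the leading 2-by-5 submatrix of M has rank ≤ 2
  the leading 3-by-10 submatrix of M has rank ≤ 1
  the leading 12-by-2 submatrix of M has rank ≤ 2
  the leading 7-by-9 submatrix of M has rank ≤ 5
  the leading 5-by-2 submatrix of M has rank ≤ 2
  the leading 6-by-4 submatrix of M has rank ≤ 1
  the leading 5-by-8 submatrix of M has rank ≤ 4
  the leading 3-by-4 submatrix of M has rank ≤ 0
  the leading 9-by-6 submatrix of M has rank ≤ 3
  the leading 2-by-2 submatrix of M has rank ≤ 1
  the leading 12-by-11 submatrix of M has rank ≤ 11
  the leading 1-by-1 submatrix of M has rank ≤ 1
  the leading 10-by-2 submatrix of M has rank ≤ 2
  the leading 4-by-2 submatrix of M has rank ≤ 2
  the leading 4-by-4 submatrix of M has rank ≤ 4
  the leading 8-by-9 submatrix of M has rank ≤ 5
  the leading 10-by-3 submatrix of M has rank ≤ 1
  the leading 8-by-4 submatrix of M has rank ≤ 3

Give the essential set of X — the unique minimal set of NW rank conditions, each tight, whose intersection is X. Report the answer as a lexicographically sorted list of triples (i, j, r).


Reconstructing r_w from the 25 given conditions:

  i=1: 0  0  0  0  0  0  0  0  0  0  0  1
  i=2: 0  0  0  0  1  1  1  1  1  1  1  2
  i=3: 0  0  0  0  1  1  1  1  1  1  2  3
  i=4: 1  1  1  1  2  2  2  2  2  2  3  4
  i=5: 1  1  1  1  2  2  2  3  3  3  4  5
  i=6: 1  1  1  1  2  2  2  3  4  4  5  6
  i=7: 1  1  1  2  3  3  3  4  5  5  6  7
  i=8: 1  1  1  2  3  3  3  4  5  6  7  8
  i=9: 1  1  1  2  3  3  4  5  6  7  8  9
  i=10: 1  1  1  2  3  4  5  6  7  8  9  10
  i=11: 1  2  2  3  4  5  6  7  8  9  10  11
  i=12: 1  2  3  4  5  6  7  8  9  10  11  12

second differences of R give the permutation w = (12, 5, 11, 1, 8, 9, 4, 10, 7, 6, 2, 3).

Fulton essential set (8 of the 45 Rothe cells):

[(1, 11, 0), (3, 4, 0), (3, 10, 1), (6, 4, 1), (6, 7, 2), (8, 7, 3), (9, 6, 3), (10, 3, 1)]


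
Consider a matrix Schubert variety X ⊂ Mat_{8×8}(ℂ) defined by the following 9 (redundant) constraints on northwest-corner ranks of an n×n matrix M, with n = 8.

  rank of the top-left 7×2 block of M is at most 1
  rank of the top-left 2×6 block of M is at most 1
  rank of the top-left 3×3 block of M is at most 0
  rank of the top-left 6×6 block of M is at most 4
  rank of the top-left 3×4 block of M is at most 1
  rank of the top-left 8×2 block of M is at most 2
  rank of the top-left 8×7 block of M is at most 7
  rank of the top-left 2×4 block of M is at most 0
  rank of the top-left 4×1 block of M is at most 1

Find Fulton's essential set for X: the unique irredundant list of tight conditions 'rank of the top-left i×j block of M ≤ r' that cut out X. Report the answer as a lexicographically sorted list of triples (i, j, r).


Computing R[i][j] = min implied NW-rank bound (n=8, 9 conditions):

  row 1: 0 | 0 | 0 | 0 | 1 | 1 | 1 | 1
  row 2: 0 | 0 | 0 | 0 | 1 | 1 | 2 | 2
  row 3: 0 | 0 | 0 | 1 | 2 | 2 | 3 | 3
  row 4: 1 | 1 | 1 | 2 | 3 | 3 | 4 | 4
  row 5: 1 | 1 | 2 | 3 | 4 | 4 | 5 | 5
  row 6: 1 | 1 | 2 | 3 | 4 | 4 | 5 | 6
  row 7: 1 | 1 | 2 | 3 | 4 | 5 | 6 | 7
  row 8: 1 | 2 | 3 | 4 | 5 | 6 | 7 | 8

second differences of R give the permutation w = (5, 7, 4, 1, 3, 8, 6, 2).

5 SE-corners of the 16-cell Rothe diagram give Ess(w):

[(2, 4, 0), (2, 6, 1), (3, 3, 0), (6, 6, 4), (7, 2, 1)]


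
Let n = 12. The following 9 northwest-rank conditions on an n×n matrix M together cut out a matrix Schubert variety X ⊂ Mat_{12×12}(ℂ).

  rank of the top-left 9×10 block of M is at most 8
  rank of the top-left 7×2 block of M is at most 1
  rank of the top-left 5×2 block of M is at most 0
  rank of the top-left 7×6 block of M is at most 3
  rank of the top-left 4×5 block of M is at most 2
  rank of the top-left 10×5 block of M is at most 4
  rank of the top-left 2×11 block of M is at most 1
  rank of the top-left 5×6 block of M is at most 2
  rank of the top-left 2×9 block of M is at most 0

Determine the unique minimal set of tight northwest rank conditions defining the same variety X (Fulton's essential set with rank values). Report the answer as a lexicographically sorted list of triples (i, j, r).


Recovering R(i,j) via the rank-extension bound from the 9 conditions:

  row 1: 0  0  0  0  0  0  0  0  0  1  1  1
  row 2: 0  0  0  0  0  0  0  0  0  1  1  2
  row 3: 0  0  1  1  1  1  1  1  1  2  2  3
  row 4: 0  0  1  2  2  2  2  2  2  3  3  4
  row 5: 0  0  1  2  2  2  3  3  3  4  4  5
  row 6: 1  1  2  3  3  3  4  4  4  5  5  6
  row 7: 1  1  2  3  3  3  4  5  5  6  6  7
  row 8: 1  2  3  4  4  4  5  6  6  7  7  8
  row 9: 1  2  3  4  4  5  6  7  7  8  8  9
  row 10: 1  2  3  4  4  5  6  7  8  9  9  10
  row 11: 1  2  3  4  5  6  7  8  9  10  10  11
  row 12: 1  2  3  4  5  6  7  8  9  10  11  12

so w = (10, 12, 3, 4, 7, 1, 8, 2, 6, 9, 5, 11).

|D(w)|=32, |Ess(w)|=7:

[(2, 9, 0), (2, 11, 1), (5, 2, 0), (5, 6, 2), (7, 2, 1), (7, 6, 3), (10, 5, 4)]


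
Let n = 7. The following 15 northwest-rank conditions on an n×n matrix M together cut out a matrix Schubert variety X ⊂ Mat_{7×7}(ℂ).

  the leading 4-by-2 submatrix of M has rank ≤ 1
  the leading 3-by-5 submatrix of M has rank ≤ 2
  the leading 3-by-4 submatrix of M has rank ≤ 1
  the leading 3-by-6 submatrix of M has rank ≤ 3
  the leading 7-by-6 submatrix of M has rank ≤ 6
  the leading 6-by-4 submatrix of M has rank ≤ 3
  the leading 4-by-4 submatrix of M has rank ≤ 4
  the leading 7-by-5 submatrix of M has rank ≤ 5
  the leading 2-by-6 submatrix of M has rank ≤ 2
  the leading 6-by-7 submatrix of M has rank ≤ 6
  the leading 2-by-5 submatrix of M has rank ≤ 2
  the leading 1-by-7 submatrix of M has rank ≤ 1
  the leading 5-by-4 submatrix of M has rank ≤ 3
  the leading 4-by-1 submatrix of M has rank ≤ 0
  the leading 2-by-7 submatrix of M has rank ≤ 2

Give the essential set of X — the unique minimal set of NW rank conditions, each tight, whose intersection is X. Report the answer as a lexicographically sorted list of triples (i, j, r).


Propagating the 15 rank bounds to every northwest block:

  R[1]: 0 1 1 1 1 1 1
  R[2]: 0 1 1 1 2 2 2
  R[3]: 0 1 1 1 2 3 3
  R[4]: 0 1 2 2 3 4 4
  R[5]: 1 2 3 3 4 5 5
  R[6]: 1 2 3 3 4 5 6
  R[7]: 1 2 3 4 5 6 7

giving w = (2, 5, 6, 3, 1, 7, 4) via Δ²R.

Fulton essential set (3 of the 9 Rothe cells):

[(3, 4, 1), (4, 1, 0), (6, 4, 3)]


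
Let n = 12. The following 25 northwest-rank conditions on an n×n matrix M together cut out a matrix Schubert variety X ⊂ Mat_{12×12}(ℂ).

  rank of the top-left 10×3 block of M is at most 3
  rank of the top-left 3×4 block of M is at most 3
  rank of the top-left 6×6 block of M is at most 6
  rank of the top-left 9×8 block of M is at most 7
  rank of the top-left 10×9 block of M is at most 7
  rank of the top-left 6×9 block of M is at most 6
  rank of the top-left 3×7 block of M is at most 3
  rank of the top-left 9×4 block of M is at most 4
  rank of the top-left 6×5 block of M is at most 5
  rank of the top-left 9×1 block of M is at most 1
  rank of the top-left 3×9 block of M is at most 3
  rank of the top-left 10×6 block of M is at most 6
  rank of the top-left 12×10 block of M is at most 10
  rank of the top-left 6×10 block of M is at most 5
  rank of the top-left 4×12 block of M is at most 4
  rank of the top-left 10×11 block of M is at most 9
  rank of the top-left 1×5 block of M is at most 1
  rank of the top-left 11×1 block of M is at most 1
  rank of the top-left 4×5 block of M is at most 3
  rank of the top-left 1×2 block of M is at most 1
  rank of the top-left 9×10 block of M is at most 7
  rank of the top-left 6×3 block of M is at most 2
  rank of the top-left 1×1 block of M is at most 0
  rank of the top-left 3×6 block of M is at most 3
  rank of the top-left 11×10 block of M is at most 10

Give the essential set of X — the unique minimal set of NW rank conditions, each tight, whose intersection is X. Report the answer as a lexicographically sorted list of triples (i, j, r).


Reconstructing r_w from the 25 given conditions:

  row 1: 0 | 1 | 1 | 1 | 1 | 1 | 1 | 1 | 1 | 1 | 1 | 1
  row 2: 1 | 2 | 2 | 2 | 2 | 2 | 2 | 2 | 2 | 2 | 2 | 2
  row 3: 1 | 2 | 2 | 3 | 3 | 3 | 3 | 3 | 3 | 3 | 3 | 3
  row 4: 1 | 2 | 2 | 3 | 3 | 4 | 4 | 4 | 4 | 4 | 4 | 4
  row 5: 1 | 2 | 2 | 3 | 4 | 5 | 5 | 5 | 5 | 5 | 5 | 5
  row 6: 1 | 2 | 2 | 3 | 4 | 5 | 5 | 5 | 5 | 5 | 6 | 6
  row 7: 1 | 2 | 3 | 4 | 5 | 6 | 6 | 6 | 6 | 6 | 7 | 7
  row 8: 1 | 2 | 3 | 4 | 5 | 6 | 7 | 7 | 7 | 7 | 8 | 8
  row 9: 1 | 2 | 3 | 4 | 5 | 6 | 7 | 7 | 7 | 7 | 8 | 9
  row 10: 1 | 2 | 3 | 4 | 5 | 6 | 7 | 7 | 7 | 8 | 9 | 10
  row 11: 1 | 2 | 3 | 4 | 5 | 6 | 7 | 8 | 8 | 9 | 10 | 11
  row 12: 1 | 2 | 3 | 4 | 5 | 6 | 7 | 8 | 9 | 10 | 11 | 12

second differences of R give the permutation w = (2, 1, 4, 6, 5, 11, 3, 7, 12, 10, 8, 9).

|D(w)|=15, |Ess(w)|=6:

[(1, 1, 0), (4, 5, 3), (6, 3, 2), (6, 10, 5), (9, 10, 7), (10, 9, 7)]


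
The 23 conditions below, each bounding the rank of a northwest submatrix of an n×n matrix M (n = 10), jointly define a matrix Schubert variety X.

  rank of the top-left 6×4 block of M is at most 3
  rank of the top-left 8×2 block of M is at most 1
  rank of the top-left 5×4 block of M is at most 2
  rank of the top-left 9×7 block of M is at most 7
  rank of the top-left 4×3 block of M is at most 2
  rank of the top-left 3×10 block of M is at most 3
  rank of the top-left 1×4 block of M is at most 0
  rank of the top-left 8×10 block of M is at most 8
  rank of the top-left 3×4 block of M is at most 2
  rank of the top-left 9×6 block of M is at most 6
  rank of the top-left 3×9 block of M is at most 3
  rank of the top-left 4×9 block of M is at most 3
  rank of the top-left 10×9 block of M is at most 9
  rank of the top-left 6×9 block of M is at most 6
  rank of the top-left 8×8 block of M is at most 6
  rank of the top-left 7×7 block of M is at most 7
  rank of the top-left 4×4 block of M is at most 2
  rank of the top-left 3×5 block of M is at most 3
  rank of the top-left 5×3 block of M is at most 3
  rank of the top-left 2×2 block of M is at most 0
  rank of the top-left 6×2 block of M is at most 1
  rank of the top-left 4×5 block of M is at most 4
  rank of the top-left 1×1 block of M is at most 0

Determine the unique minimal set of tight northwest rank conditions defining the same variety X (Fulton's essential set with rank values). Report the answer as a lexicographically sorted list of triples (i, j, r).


Computing R[i][j] = min implied NW-rank bound (n=10, 23 conditions):

  0  0  0  0  1  1  1  1  1  1
  0  0  1  1  2  2  2  2  2  2
  1  1  2  2  3  3  3  3  3  3
  1  1  2  2  3  3  3  3  3  4
  1  1  2  2  3  4  4  4  4  5
  1  1  2  3  4  5  5  5  5  6
  1  1  2  3  4  5  6  6  6  7
  1  1  2  3  4  5  6  6  7  8
  1  2  3  4  5  6  7  7  8  9
  1  2  3  4  5  6  7  8  9  10

so w = (5, 3, 1, 10, 6, 4, 7, 9, 2, 8).

6 SE-corners of the 18-cell Rothe diagram give Ess(w):

[(1, 4, 0), (2, 2, 0), (4, 9, 3), (5, 4, 2), (8, 2, 1), (8, 8, 6)]


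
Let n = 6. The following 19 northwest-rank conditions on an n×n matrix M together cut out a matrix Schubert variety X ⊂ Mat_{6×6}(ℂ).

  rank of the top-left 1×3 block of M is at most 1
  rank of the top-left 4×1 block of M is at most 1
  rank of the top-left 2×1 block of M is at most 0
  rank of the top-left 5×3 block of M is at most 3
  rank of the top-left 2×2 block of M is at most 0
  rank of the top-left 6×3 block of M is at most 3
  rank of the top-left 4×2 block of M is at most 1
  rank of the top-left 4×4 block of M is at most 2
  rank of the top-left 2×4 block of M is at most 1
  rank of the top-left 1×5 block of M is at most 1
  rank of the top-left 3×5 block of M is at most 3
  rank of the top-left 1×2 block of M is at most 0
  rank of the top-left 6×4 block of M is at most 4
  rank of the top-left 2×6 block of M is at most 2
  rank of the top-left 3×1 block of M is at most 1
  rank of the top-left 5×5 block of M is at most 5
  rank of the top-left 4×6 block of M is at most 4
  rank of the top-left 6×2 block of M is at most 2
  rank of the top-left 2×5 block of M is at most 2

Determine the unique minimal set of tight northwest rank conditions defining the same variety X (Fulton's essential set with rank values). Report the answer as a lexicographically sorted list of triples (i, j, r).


Computing R[i][j] = min implied NW-rank bound (n=6, 19 conditions):

  0  0  1  1  1  1
  0  0  1  1  2  2
  1  1  2  2  3  3
  1  1  2  2  3  4
  1  2  3  3  4  5
  1  2  3  4  5  6

hence w(1..6) = (3, 5, 1, 6, 2, 4).

Rothe diagram D(w) (7 cells), 4 SE-corners (essential conditions):

[(2, 2, 0), (2, 4, 1), (4, 2, 1), (4, 4, 2)]


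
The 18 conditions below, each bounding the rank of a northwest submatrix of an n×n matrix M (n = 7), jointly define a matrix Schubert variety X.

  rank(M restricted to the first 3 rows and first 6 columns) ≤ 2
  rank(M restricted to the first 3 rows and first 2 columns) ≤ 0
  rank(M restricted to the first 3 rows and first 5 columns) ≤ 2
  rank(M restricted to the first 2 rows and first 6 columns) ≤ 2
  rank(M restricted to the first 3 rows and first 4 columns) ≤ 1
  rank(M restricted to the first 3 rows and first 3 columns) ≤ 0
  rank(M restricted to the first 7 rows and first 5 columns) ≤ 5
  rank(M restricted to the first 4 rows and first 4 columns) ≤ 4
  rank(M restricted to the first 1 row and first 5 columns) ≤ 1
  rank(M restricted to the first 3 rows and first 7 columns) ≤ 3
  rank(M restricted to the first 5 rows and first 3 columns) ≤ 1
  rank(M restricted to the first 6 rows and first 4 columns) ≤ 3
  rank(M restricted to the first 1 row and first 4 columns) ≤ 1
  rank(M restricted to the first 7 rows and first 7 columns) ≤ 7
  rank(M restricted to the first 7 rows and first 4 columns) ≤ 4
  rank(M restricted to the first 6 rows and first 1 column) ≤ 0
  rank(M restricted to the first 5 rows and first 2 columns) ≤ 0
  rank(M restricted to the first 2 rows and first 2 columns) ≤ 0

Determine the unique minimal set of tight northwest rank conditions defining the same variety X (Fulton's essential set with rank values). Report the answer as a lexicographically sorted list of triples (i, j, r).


Propagating the 18 rank bounds to every northwest block:

  0 | 0 | 0 | 1 | 1 | 1 | 1
  0 | 0 | 0 | 1 | 2 | 2 | 2
  0 | 0 | 0 | 1 | 2 | 2 | 3
  0 | 0 | 1 | 2 | 3 | 3 | 4
  0 | 0 | 1 | 2 | 3 | 4 | 5
  0 | 1 | 2 | 3 | 4 | 5 | 6
  1 | 2 | 3 | 4 | 5 | 6 | 7

hence w(1..7) = (4, 5, 7, 3, 6, 2, 1).

D(w) has 15 cells with 4 SE-corners; essential set:

[(3, 3, 0), (3, 6, 2), (5, 2, 0), (6, 1, 0)]


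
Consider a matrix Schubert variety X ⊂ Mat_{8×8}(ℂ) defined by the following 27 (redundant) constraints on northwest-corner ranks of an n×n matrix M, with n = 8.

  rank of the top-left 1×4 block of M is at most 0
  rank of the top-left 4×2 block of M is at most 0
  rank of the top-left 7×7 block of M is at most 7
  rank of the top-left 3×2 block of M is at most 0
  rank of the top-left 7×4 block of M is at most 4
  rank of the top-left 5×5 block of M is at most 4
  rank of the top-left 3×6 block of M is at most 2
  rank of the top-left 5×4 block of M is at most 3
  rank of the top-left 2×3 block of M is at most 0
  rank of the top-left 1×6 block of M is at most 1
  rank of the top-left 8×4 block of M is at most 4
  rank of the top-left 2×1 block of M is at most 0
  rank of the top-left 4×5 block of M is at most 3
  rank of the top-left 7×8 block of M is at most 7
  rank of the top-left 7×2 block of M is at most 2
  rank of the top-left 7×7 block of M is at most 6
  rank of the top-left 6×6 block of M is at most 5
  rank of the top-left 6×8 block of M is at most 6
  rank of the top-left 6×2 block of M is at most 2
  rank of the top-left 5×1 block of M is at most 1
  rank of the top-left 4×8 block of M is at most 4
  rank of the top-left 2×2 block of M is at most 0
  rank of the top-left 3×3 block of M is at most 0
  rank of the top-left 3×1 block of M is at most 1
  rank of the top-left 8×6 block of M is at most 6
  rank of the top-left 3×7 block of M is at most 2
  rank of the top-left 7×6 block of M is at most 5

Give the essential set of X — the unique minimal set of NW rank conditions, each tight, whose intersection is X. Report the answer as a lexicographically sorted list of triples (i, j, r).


Reconstructing r_w from the 27 given conditions:

  R[1]: 0 | 0 | 0 | 0 | 1 | 1 | 1 | 1
  R[2]: 0 | 0 | 0 | 1 | 2 | 2 | 2 | 2
  R[3]: 0 | 0 | 0 | 1 | 2 | 2 | 2 | 3
  R[4]: 0 | 0 | 1 | 2 | 3 | 3 | 3 | 4
  R[5]: 1 | 1 | 2 | 3 | 4 | 4 | 4 | 5
  R[6]: 1 | 2 | 3 | 4 | 5 | 5 | 5 | 6
  R[7]: 1 | 2 | 3 | 4 | 5 | 5 | 6 | 7
  R[8]: 1 | 2 | 3 | 4 | 5 | 6 | 7 | 8

second differences of R give the permutation w = (5, 4, 8, 3, 1, 2, 7, 6).

|D(w)|=15, |Ess(w)|=5:

[(1, 4, 0), (3, 3, 0), (3, 7, 2), (4, 2, 0), (7, 6, 5)]


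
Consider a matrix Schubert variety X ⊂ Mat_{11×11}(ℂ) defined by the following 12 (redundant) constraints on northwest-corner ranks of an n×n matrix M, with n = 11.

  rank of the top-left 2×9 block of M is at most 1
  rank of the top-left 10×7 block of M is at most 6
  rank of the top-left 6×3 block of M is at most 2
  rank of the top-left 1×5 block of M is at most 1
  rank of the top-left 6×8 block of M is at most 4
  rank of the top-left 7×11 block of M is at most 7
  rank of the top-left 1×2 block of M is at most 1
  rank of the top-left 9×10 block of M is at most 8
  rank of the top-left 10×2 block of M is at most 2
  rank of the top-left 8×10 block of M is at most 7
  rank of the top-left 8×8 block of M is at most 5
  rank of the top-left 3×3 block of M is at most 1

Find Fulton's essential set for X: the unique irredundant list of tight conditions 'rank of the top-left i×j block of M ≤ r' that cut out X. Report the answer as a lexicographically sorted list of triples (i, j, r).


Computing R[i][j] = min implied NW-rank bound (n=11, 12 conditions):

  R[1]: 1  1  1  1  1  1  1  1  1  1  1
  R[2]: 1  1  1  1  1  1  1  1  1  2  2
  R[3]: 1  1  1  2  2  2  2  2  2  3  3
  R[4]: 1  2  2  3  3  3  3  3  3  4  4
  R[5]: 1  2  2  3  4  4  4  4  4  5  5
  R[6]: 1  2  2  3  4  4  4  4  5  6  6
  R[7]: 1  2  3  4  5  5  5  5  6  7  7
  R[8]: 1  2  3  4  5  5  5  5  6  7  8
  R[9]: 1  2  3  4  5  6  6  6  7  8  9
  R[10]: 1  2  3  4  5  6  6  7  8  9  10
  R[11]: 1  2  3  4  5  6  7  8  9  10  11

so w = (1, 10, 4, 2, 5, 9, 3, 11, 6, 8, 7).

Rothe diagram D(w) (19 cells), 6 SE-corners (essential conditions):

[(2, 9, 1), (3, 3, 1), (6, 3, 2), (6, 8, 4), (8, 8, 5), (10, 7, 6)]


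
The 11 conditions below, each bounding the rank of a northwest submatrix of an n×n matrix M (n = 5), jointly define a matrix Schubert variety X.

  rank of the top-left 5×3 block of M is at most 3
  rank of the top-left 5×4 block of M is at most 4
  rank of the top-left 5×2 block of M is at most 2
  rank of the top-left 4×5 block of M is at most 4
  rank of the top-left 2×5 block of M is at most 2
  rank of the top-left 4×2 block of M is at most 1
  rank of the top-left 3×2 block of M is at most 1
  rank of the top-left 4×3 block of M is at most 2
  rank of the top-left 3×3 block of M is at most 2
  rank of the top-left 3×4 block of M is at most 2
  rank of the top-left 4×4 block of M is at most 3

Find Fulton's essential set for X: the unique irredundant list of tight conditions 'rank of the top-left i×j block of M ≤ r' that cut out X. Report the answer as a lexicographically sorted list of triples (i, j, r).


Recovering R(i,j) via the rank-extension bound from the 11 conditions:

  row 1: 1 | 1 | 1 | 1 | 1
  row 2: 1 | 1 | 2 | 2 | 2
  row 3: 1 | 1 | 2 | 2 | 3
  row 4: 1 | 1 | 2 | 3 | 4
  row 5: 1 | 2 | 3 | 4 | 5

second differences of R give the permutation w = (1, 3, 5, 4, 2).

2 SE-corners of the 4-cell Rothe diagram give Ess(w):

[(3, 4, 2), (4, 2, 1)]


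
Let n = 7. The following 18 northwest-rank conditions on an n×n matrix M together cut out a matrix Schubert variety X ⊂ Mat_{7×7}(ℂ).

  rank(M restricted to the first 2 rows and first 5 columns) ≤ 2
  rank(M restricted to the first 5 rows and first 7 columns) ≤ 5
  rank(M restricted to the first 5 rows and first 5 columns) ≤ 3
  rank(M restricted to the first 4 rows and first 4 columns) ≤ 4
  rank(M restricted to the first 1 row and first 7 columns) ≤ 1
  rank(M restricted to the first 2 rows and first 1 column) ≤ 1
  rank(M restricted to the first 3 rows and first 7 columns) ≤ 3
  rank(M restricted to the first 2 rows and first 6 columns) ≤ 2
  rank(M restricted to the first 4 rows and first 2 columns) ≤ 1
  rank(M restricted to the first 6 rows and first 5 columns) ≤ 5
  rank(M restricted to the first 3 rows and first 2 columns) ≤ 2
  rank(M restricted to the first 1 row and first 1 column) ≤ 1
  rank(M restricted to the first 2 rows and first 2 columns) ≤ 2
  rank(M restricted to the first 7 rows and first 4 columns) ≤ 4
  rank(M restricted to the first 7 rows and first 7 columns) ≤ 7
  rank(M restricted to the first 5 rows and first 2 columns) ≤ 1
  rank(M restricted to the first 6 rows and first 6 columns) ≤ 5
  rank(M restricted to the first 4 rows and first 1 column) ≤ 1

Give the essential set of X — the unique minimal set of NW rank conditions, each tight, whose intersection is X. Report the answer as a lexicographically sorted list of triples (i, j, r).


Computing R[i][j] = min implied NW-rank bound (n=7, 18 conditions):

  R[1]: 1 | 1 | 1 | 1 | 1 | 1 | 1
  R[2]: 1 | 1 | 2 | 2 | 2 | 2 | 2
  R[3]: 1 | 1 | 2 | 3 | 3 | 3 | 3
  R[4]: 1 | 1 | 2 | 3 | 3 | 4 | 4
  R[5]: 1 | 1 | 2 | 3 | 3 | 4 | 5
  R[6]: 1 | 2 | 3 | 4 | 4 | 5 | 6
  R[7]: 1 | 2 | 3 | 4 | 5 | 6 | 7

giving w = (1, 3, 4, 6, 7, 2, 5) via Δ²R.

|D(w)|=6, |Ess(w)|=2:

[(5, 2, 1), (5, 5, 3)]


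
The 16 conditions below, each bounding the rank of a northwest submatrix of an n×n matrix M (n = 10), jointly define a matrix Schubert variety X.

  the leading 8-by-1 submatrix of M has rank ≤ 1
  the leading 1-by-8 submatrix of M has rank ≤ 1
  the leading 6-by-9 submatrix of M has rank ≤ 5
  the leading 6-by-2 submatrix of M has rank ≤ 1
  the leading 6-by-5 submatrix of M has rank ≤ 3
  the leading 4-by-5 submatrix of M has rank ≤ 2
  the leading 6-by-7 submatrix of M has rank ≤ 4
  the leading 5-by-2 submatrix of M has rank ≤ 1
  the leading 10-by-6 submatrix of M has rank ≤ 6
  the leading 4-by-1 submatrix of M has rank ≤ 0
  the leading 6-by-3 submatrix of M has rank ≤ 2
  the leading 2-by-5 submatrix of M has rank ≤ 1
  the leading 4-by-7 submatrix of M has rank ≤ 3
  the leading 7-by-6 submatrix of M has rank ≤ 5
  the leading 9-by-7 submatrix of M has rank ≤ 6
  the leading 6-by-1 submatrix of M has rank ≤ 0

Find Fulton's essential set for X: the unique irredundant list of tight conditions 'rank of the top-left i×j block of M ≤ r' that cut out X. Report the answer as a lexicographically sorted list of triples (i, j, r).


Computing R[i][j] = min implied NW-rank bound (n=10, 16 conditions):

  i=1: 0, 1, 1, 1, 1, 1, 1, 1, 1, 1
  i=2: 0, 1, 1, 1, 1, 2, 2, 2, 2, 2
  i=3: 0, 1, 2, 2, 2, 3, 3, 3, 3, 3
  i=4: 0, 1, 2, 2, 2, 3, 3, 4, 4, 4
  i=5: 0, 1, 2, 3, 3, 4, 4, 5, 5, 5
  i=6: 0, 1, 2, 3, 3, 4, 4, 5, 5, 6
  i=7: 1, 2, 3, 4, 4, 5, 5, 6, 6, 7
  i=8: 1, 2, 3, 4, 5, 6, 6, 7, 7, 8
  i=9: 1, 2, 3, 4, 5, 6, 6, 7, 8, 9
  i=10: 1, 2, 3, 4, 5, 6, 7, 8, 9, 10

second differences of R give the permutation w = (2, 6, 3, 8, 4, 10, 1, 5, 9, 7).

|D(w)|=16, |Ess(w)|=8:

[(2, 5, 1), (4, 5, 2), (4, 7, 3), (6, 1, 0), (6, 5, 3), (6, 7, 4), (6, 9, 5), (9, 7, 6)]


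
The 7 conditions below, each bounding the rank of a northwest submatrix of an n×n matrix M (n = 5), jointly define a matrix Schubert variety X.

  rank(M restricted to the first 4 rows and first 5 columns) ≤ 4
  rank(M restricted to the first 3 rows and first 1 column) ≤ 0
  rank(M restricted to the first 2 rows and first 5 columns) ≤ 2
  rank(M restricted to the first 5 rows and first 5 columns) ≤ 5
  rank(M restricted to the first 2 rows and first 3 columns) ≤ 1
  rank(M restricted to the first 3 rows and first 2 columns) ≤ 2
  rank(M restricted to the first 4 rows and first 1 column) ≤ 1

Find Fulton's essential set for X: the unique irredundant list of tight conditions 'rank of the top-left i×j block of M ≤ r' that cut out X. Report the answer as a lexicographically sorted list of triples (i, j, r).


The tightest implied rank at each (i,j), from the 7 conditions:

  row 1: 0  1  1  1  1
  row 2: 0  1  1  2  2
  row 3: 0  1  2  3  3
  row 4: 1  2  3  4  4
  row 5: 1  2  3  4  5

hence w(1..5) = (2, 4, 3, 1, 5).

2 SE-corners of the 4-cell Rothe diagram give Ess(w):

[(2, 3, 1), (3, 1, 0)]


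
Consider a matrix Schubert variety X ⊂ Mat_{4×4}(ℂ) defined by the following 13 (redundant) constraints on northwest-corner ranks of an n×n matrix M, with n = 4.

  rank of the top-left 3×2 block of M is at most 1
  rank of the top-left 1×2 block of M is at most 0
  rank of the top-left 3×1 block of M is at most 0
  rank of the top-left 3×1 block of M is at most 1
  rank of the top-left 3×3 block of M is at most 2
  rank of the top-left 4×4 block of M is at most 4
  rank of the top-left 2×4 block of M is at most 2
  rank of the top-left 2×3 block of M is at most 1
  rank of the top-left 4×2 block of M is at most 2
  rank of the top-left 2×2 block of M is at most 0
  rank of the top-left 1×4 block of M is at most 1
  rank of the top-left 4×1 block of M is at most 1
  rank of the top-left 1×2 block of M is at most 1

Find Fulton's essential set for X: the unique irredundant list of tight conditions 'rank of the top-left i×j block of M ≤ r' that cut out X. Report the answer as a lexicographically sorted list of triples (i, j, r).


The tightest implied rank at each (i,j), from the 13 conditions:

  0, 0, 1, 1
  0, 0, 1, 2
  0, 1, 2, 3
  1, 2, 3, 4

second differences of R give the permutation w = (3, 4, 2, 1).

Fulton essential set (2 of the 5 Rothe cells):

[(2, 2, 0), (3, 1, 0)]


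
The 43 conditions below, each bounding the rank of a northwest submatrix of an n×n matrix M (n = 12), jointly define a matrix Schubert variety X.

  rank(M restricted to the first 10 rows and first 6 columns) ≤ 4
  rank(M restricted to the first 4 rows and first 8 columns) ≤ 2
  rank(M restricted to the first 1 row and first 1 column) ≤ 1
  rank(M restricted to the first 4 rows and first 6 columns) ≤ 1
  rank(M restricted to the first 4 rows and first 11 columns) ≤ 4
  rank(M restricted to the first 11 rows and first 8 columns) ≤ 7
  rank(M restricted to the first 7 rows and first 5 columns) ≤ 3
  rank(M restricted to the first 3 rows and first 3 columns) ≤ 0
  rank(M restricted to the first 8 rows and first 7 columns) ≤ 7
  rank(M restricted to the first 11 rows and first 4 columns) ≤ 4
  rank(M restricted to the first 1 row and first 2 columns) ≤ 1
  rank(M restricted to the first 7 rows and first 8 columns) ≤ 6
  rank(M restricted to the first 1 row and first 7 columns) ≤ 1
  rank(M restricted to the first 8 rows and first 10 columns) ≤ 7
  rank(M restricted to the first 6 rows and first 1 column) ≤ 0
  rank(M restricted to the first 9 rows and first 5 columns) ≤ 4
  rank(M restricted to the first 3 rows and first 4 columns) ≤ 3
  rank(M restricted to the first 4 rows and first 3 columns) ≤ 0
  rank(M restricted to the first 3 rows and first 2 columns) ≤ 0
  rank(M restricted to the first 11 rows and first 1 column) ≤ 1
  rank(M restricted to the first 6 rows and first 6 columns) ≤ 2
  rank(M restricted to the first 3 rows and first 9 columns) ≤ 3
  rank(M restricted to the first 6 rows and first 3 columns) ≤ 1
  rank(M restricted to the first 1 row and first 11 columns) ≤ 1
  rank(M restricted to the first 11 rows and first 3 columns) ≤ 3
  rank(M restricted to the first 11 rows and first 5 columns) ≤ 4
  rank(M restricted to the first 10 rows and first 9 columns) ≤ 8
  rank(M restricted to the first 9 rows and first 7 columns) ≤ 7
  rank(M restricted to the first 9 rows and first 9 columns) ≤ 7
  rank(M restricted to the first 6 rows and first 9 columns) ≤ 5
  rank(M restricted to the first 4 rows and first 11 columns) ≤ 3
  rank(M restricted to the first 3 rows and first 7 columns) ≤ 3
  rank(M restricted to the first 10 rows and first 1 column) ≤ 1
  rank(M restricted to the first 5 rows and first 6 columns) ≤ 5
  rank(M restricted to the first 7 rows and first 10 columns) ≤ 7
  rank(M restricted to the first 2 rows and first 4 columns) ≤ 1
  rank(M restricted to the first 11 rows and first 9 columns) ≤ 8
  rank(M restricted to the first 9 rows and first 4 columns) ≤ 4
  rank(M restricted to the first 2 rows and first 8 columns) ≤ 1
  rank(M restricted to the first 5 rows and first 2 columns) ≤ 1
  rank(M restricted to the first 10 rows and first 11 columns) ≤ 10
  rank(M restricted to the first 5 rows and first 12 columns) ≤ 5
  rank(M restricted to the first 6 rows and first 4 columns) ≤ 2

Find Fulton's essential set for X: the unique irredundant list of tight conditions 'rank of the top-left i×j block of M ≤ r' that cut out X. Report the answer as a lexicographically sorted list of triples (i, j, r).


Computing R[i][j] = min implied NW-rank bound (n=12, 43 conditions):

  row 1: 0 | 0 | 0 | 1 | 1 | 1 | 1 | 1 | 1 | 1 | 1 | 1
  row 2: 0 | 0 | 0 | 1 | 1 | 1 | 1 | 1 | 2 | 2 | 2 | 2
  row 3: 0 | 0 | 0 | 1 | 1 | 1 | 2 | 2 | 3 | 3 | 3 | 3
  row 4: 0 | 0 | 0 | 1 | 1 | 1 | 2 | 2 | 3 | 3 | 3 | 4
  row 5: 0 | 1 | 1 | 2 | 2 | 2 | 3 | 3 | 4 | 4 | 4 | 5
  row 6: 0 | 1 | 1 | 2 | 2 | 2 | 3 | 4 | 5 | 5 | 5 | 6
  row 7: 1 | 2 | 2 | 3 | 3 | 3 | 4 | 5 | 6 | 6 | 6 | 7
  row 8: 1 | 2 | 3 | 4 | 4 | 4 | 5 | 6 | 7 | 7 | 7 | 8
  row 9: 1 | 2 | 3 | 4 | 4 | 4 | 5 | 6 | 7 | 8 | 8 | 9
  row 10: 1 | 2 | 3 | 4 | 4 | 4 | 5 | 6 | 7 | 8 | 9 | 10
  row 11: 1 | 2 | 3 | 4 | 4 | 5 | 6 | 7 | 8 | 9 | 10 | 11
  row 12: 1 | 2 | 3 | 4 | 5 | 6 | 7 | 8 | 9 | 10 | 11 | 12

so w = (4, 9, 7, 12, 2, 8, 1, 3, 10, 11, 6, 5).

Fulton essential set (10 of the 33 Rothe cells):

[(2, 8, 1), (4, 3, 0), (4, 6, 1), (4, 8, 2), (4, 11, 3), (6, 1, 0), (6, 3, 1), (6, 6, 2), (10, 6, 4), (11, 5, 4)]


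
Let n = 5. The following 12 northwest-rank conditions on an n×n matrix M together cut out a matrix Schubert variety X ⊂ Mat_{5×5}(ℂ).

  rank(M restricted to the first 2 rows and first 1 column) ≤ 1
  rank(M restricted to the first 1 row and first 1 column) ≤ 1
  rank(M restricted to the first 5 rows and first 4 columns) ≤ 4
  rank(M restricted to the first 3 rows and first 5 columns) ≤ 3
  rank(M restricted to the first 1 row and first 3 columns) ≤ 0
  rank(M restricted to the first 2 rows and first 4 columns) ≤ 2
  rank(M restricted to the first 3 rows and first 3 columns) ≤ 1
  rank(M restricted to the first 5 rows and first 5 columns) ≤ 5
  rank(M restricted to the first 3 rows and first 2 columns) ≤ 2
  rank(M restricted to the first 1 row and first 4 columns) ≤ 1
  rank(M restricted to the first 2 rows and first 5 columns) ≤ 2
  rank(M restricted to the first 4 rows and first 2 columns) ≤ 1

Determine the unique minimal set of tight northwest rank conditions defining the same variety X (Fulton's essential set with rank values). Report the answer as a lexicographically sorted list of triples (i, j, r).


Reconstructing r_w from the 12 given conditions:

  i=1: 0 | 0 | 0 | 1 | 1
  i=2: 1 | 1 | 1 | 2 | 2
  i=3: 1 | 1 | 1 | 2 | 3
  i=4: 1 | 1 | 2 | 3 | 4
  i=5: 1 | 2 | 3 | 4 | 5

the unique w with this rank table is (4, 1, 5, 3, 2).

|D(w)|=6, |Ess(w)|=3:

[(1, 3, 0), (3, 3, 1), (4, 2, 1)]


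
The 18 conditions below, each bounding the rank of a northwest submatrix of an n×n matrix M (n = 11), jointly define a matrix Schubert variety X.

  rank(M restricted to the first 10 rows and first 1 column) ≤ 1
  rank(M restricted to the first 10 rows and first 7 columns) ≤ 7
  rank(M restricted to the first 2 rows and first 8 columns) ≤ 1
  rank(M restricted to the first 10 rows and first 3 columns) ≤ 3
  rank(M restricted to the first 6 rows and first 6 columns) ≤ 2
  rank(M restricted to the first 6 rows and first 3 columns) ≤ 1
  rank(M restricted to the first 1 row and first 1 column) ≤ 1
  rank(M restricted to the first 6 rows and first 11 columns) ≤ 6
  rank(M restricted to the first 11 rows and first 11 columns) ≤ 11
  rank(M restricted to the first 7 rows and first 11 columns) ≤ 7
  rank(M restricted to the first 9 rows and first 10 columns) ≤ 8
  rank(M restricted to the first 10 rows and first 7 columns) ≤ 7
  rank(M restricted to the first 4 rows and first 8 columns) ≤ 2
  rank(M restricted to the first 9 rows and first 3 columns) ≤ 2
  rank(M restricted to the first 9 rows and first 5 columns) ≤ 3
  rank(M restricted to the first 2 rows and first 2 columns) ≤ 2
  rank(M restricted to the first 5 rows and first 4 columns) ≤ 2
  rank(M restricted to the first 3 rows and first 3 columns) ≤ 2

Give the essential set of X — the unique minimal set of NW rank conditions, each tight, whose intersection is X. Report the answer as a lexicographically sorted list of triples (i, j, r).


Rank table r_w(11×11) implied by the 18 constraints:

  i=1: 1  1  1  1  1  1  1  1  1  1  1
  i=2: 1  1  1  1  1  1  1  1  2  2  2
  i=3: 1  1  1  2  2  2  2  2  3  3  3
  i=4: 1  1  1  2  2  2  2  2  3  4  4
  i=5: 1  1  1  2  2  2  3  3  4  5  5
  i=6: 1  1  1  2  2  2  3  4  5  6  6
  i=7: 1  2  2  3  3  3  4  5  6  7  7
  i=8: 1  2  2  3  3  4  5  6  7  8  8
  i=9: 1  2  2  3  3  4  5  6  7  8  9
  i=10: 1  2  3  4  4  5  6  7  8  9  10
  i=11: 1  2  3  4  5  6  7  8  9  10  11

second differences of R give the permutation w = (1, 9, 4, 10, 7, 8, 2, 6, 11, 3, 5).

D(w) has 27 cells with 6 SE-corners; essential set:

[(2, 8, 1), (4, 8, 2), (6, 3, 1), (6, 6, 2), (9, 3, 2), (9, 5, 3)]


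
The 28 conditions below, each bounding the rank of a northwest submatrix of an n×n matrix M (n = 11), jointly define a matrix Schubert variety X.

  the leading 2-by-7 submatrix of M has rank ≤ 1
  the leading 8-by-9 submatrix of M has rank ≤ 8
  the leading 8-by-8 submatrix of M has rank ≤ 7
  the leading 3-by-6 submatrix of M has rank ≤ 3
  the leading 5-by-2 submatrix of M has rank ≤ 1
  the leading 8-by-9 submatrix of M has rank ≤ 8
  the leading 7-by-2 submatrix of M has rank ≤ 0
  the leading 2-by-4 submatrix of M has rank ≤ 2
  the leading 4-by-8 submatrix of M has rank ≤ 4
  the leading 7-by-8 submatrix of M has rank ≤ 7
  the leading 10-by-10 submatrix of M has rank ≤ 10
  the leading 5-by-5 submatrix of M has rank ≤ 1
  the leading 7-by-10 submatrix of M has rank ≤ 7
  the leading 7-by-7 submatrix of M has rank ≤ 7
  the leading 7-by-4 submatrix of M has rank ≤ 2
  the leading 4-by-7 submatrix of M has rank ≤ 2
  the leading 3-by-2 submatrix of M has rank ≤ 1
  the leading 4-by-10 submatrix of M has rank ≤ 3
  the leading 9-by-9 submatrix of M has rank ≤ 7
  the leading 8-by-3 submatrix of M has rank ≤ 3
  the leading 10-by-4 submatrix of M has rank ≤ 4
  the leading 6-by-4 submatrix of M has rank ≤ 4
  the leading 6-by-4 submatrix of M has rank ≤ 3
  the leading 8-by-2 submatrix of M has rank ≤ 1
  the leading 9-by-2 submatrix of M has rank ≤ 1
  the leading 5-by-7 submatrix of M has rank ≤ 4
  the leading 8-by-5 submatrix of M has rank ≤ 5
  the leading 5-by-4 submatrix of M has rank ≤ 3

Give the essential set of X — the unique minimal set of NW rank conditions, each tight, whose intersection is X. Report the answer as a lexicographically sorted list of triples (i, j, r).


Rank table r_w(11×11) implied by the 28 constraints:

  R[1]: 0  0  1  1  1  1  1  1  1  1  1
  R[2]: 0  0  1  1  1  1  1  2  2  2  2
  R[3]: 0  0  1  1  1  2  2  3  3  3  3
  R[4]: 0  0  1  1  1  2  2  3  3  3  4
  R[5]: 0  0  1  1  1  2  3  4  4  4  5
  R[6]: 0  0  1  2  2  3  4  5  5  5  6
  R[7]: 0  0  1  2  3  4  5  6  6  6  7
  R[8]: 1  1  2  3  4  5  6  7  7  7  8
  R[9]: 1  1  2  3  4  5  6  7  7  8  9
  R[10]: 1  2  3  4  5  6  7  8  8  9  10
  R[11]: 1  2  3  4  5  6  7  8  9  10  11

giving w = (3, 8, 6, 11, 7, 4, 5, 1, 10, 2, 9) via Δ²R.

Rothe diagram D(w) (29 cells), 7 SE-corners (essential conditions):

[(2, 7, 1), (4, 7, 2), (4, 10, 3), (5, 5, 1), (7, 2, 0), (9, 2, 1), (9, 9, 7)]
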